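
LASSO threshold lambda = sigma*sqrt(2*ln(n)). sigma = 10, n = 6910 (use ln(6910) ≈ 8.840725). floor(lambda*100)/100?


ln(6910) ≈ 8.840725.
2*ln(n) ≈ 17.68145.
sqrt(2*ln(n)) ≈ sqrt(17.68145) ≈ 4.204932.
lambda ≈ 10*4.204932 = 42.04932.
floor(lambda*100)/100 = 42.04.

42.04


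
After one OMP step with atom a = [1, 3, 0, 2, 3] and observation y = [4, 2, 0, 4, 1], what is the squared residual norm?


a^T a = 23.
a^T y = 21.
coeff = 21/23 = 21/23.
||r||^2 = 410/23.

410/23


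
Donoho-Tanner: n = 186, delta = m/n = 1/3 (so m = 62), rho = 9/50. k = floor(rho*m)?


m = 1/3*186 = 62.
rho = 9/50.
rho*m = 9/50*62 = 11.16.
k = floor(11.16) = 11.

11


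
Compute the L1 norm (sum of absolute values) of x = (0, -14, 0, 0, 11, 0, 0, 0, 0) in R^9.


Non-zero entries: [(1, -14), (4, 11)]
Absolute values: [14, 11]
||x||_1 = sum = 25.

25


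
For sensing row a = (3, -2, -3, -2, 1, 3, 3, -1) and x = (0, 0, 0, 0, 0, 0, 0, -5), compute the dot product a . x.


Non-zero terms: ['-1*-5']
Products: [5]
y = sum = 5.

5


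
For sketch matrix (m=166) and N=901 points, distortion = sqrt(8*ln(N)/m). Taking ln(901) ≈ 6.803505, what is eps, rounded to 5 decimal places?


ln(901) ≈ 6.803505.
8*ln(N)/m ≈ 8*6.803505/166 ≈ 0.32787976.
eps = sqrt(0.32787976) ≈ 0.5726079 ≈ 0.57261.

0.57261


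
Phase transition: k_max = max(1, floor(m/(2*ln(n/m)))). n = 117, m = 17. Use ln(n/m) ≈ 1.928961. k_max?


n/m = 117/17.
ln(n/m) ≈ 1.928961.
2*ln(n/m) ≈ 3.857922.
m/(2*ln(n/m)) ≈ 17/3.857922 ≈ 4.4065.
floor = 4.
k_max = max(1, 4) = 4.

4


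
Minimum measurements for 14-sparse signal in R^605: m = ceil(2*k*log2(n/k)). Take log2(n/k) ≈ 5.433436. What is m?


log2(n/k) = log2(605/14) ≈ 5.433436.
2*k*log2(n/k) ≈ 2*14*5.433436 = 152.136208.
m = ceil(152.136208) = 153.

153


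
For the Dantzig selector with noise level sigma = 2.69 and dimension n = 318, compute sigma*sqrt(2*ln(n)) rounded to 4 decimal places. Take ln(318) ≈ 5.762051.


ln(318) ≈ 5.762051.
2*ln(n) ≈ 11.524102.
sqrt(2*ln(n)) ≈ sqrt(11.524102) ≈ 3.394717.
threshold ≈ 2.69*3.394717 = 9.13178873 ≈ 9.1318.

9.1318


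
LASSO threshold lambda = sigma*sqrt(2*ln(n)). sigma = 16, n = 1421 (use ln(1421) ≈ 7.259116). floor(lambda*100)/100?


ln(1421) ≈ 7.259116.
2*ln(n) ≈ 14.518232.
sqrt(2*ln(n)) ≈ sqrt(14.518232) ≈ 3.81028.
lambda ≈ 16*3.81028 = 60.96448.
floor(lambda*100)/100 = 60.96.

60.96


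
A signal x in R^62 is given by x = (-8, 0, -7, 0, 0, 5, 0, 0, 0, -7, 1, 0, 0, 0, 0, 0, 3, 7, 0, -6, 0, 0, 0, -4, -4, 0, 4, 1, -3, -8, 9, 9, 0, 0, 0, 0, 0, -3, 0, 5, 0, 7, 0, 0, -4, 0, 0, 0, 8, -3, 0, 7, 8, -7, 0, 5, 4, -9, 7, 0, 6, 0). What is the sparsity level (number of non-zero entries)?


Non-zero positions: [0, 2, 5, 9, 10, 16, 17, 19, 23, 24, 26, 27, 28, 29, 30, 31, 37, 39, 41, 44, 48, 49, 51, 52, 53, 55, 56, 57, 58, 60].
Sparsity = 30.

30


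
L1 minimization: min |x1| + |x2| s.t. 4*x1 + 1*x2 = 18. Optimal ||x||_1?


Axis intercepts:
  x1 = 9/2, x2 = 0: L1 = 9/2
  x1 = 0, x2 = 18: L1 = 18
x* = (9/2, 0)
||x*||_1 = 9/2.

9/2


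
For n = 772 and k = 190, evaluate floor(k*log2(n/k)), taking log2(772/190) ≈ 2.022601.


log2(n/k) = log2(772/190) ≈ 2.022601.
k*log2(n/k) ≈ 190*2.022601 = 384.29419.
floor(384.29419) = 384.

384


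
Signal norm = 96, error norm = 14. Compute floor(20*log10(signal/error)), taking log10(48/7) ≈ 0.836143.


||x||/||e|| = 96/14 = 48/7.
log10(48/7) ≈ 0.836143.
20*log10(||x||/||e||) ≈ 20*0.836143 = 16.72286.
floor(16.72286) = 16.

16


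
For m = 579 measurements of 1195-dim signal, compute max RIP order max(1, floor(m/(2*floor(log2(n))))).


floor(log2(1195)) = 10.
2*10 = 20.
m/(2*floor(log2(n))) = 579/20 ≈ 28.95.
floor = 28.
k = max(1, 28) = 28.

28


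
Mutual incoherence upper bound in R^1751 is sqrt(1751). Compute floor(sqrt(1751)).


41^2 = 1681 <= 1751 < 1764 = 42^2, so 41 <= sqrt(1751) < 42.
floor(sqrt(1751)) = 41.

41


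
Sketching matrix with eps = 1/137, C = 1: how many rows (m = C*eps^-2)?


1/eps = 137.
(1/eps)^2 = 18769.
m = 1*18769 = 18769.

18769


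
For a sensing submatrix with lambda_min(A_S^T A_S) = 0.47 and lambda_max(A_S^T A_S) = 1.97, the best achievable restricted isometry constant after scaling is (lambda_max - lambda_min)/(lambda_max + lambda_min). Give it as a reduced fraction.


lambda_max - lambda_min = 1.97 - 0.47 = 1.50.
lambda_max + lambda_min = 1.97 + 0.47 = 2.44.
delta = 1.50/2.44 = 150/244 = 75/122.

75/122


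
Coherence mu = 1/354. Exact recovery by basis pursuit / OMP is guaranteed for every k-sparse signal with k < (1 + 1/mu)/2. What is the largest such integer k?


1/mu = 354.
1 + 1/mu = 355.
(1 + 1/mu)/2 = 177.5 is not an integer, so k_max = floor(177.5) = 177.

177


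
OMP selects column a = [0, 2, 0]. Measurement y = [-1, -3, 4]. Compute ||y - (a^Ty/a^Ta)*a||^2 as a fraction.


a^T a = 4.
a^T y = -6.
coeff = -6/4 = -3/2.
||r||^2 = 17.

17


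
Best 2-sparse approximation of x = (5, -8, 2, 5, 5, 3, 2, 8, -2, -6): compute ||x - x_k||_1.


Sorted |x_i| descending: [8, 8, 6, 5, 5, 5, 3, 2, 2, 2]
Keep top 2: [8, 8]
Tail entries: [6, 5, 5, 5, 3, 2, 2, 2]
L1 error = sum of tail = 30.

30


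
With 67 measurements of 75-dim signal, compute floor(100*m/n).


100*m/n = 100*67/75 ≈ 89.3333.
floor = 89.

89


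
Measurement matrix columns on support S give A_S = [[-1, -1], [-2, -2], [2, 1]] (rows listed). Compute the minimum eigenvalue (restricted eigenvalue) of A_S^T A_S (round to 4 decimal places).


A_S^T A_S = [[9, 7], [7, 6]].
trace = 15.
det = 5.
disc = trace^2 - 4*det = 225 - 4*5 = 205.
sqrt(205) ≈ 14.317821.
lam_min = (15 - sqrt(205))/2 ≈ (15 - 14.317821)/2 = 0.3410895 ≈ 0.3411.

0.3411


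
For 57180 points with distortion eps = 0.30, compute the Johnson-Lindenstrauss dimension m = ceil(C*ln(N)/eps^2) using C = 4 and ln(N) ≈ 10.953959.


ln(57180) ≈ 10.953959.
eps^2 = 0.30^2 = 0.09.
C*ln(N)/eps^2 ≈ 4*10.953959/0.09 ≈ 486.8426.
m = ceil(486.8426) = 487.

487


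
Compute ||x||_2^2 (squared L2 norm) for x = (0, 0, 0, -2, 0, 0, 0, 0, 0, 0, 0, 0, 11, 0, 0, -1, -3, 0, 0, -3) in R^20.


Non-zero entries: [(3, -2), (12, 11), (15, -1), (16, -3), (19, -3)]
Squares: [4, 121, 1, 9, 9]
||x||_2^2 = sum = 144.

144


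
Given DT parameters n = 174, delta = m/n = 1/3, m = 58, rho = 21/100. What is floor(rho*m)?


m = 1/3*174 = 58.
rho = 21/100.
rho*m = 21/100*58 = 12.18.
k = floor(12.18) = 12.

12


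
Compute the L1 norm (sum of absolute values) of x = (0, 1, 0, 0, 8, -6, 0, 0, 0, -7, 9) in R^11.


Non-zero entries: [(1, 1), (4, 8), (5, -6), (9, -7), (10, 9)]
Absolute values: [1, 8, 6, 7, 9]
||x||_1 = sum = 31.

31


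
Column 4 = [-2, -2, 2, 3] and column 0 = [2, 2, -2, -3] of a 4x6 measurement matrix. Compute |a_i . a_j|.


Inner product: -2*2 + -2*2 + 2*-2 + 3*-3
Products: [-4, -4, -4, -9]
Sum = -21.
|dot| = 21.

21


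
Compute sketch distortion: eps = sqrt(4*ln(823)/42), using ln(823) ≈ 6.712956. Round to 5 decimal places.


ln(823) ≈ 6.712956.
4*ln(N)/m ≈ 4*6.712956/42 ≈ 0.63932914.
eps = sqrt(0.63932914) ≈ 0.7995806 ≈ 0.79958.

0.79958


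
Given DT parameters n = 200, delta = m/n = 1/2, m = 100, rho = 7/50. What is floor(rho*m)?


m = 1/2*200 = 100.
rho = 7/50.
rho*m = 7/50*100 = 14.
k = floor(14) = 14.

14


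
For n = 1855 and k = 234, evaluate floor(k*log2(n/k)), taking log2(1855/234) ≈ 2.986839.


log2(n/k) = log2(1855/234) ≈ 2.986839.
k*log2(n/k) ≈ 234*2.986839 = 698.920326.
floor(698.920326) = 698.

698


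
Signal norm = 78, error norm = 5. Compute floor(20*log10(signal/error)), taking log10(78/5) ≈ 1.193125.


||x||/||e|| = 78/5.
log10(78/5) ≈ 1.193125.
20*log10(||x||/||e||) ≈ 20*1.193125 = 23.8625.
floor(23.8625) = 23.

23


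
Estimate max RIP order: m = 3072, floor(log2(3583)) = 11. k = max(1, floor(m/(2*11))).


floor(log2(3583)) = 11.
2*11 = 22.
m/(2*floor(log2(n))) = 3072/22 ≈ 139.6364.
floor = 139.
k = max(1, 139) = 139.

139


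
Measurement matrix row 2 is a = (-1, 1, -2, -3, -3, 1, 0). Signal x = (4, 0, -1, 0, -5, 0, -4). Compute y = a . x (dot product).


Non-zero terms: ['-1*4', '-2*-1', '-3*-5', '0*-4']
Products: [-4, 2, 15, 0]
y = sum = 13.

13


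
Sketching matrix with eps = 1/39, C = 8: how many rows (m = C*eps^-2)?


1/eps = 39.
(1/eps)^2 = 1521.
m = 8*1521 = 12168.

12168


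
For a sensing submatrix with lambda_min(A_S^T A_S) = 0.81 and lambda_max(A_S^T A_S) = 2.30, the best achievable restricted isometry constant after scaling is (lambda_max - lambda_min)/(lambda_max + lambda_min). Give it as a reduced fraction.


lambda_max - lambda_min = 2.30 - 0.81 = 1.49.
lambda_max + lambda_min = 2.30 + 0.81 = 3.11.
delta = 1.49/3.11 = 149/311.

149/311


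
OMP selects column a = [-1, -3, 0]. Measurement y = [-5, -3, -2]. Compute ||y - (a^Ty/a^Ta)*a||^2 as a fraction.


a^T a = 10.
a^T y = 14.
coeff = 14/10 = 7/5.
||r||^2 = 92/5.

92/5


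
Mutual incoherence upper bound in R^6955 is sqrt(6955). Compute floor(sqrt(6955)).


83^2 = 6889 <= 6955 < 7056 = 84^2, so 83 <= sqrt(6955) < 84.
floor(sqrt(6955)) = 83.

83


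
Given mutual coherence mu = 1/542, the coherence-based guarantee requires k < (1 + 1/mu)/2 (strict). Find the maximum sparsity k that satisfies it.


1/mu = 542.
1 + 1/mu = 543.
(1 + 1/mu)/2 = 271.5 is not an integer, so k_max = floor(271.5) = 271.

271


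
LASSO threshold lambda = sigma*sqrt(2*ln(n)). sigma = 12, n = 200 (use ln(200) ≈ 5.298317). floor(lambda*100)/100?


ln(200) ≈ 5.298317.
2*ln(n) ≈ 10.596634.
sqrt(2*ln(n)) ≈ sqrt(10.596634) ≈ 3.255247.
lambda ≈ 12*3.255247 = 39.062964.
floor(lambda*100)/100 = 39.06.

39.06


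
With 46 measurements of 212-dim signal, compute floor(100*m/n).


100*m/n = 100*46/212 ≈ 21.6981.
floor = 21.

21


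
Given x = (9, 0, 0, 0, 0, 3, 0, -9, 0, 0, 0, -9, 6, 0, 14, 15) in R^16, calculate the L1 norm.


Non-zero entries: [(0, 9), (5, 3), (7, -9), (11, -9), (12, 6), (14, 14), (15, 15)]
Absolute values: [9, 3, 9, 9, 6, 14, 15]
||x||_1 = sum = 65.

65


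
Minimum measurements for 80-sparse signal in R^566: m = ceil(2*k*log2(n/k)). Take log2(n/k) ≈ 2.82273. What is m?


log2(n/k) = log2(566/80) ≈ 2.82273.
2*k*log2(n/k) ≈ 2*80*2.82273 = 451.6368.
m = ceil(451.6368) = 452.

452


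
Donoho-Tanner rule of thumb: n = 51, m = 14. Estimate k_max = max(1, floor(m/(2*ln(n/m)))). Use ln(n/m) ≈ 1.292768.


n/m = 51/14.
ln(n/m) ≈ 1.292768.
2*ln(n/m) ≈ 2.585536.
m/(2*ln(n/m)) ≈ 14/2.585536 ≈ 5.4147.
floor = 5.
k_max = max(1, 5) = 5.

5


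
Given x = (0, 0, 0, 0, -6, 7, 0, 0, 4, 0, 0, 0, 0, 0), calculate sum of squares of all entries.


Non-zero entries: [(4, -6), (5, 7), (8, 4)]
Squares: [36, 49, 16]
||x||_2^2 = sum = 101.

101


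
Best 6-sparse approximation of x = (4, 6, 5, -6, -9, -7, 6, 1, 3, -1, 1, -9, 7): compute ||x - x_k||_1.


Sorted |x_i| descending: [9, 9, 7, 7, 6, 6, 6, 5, 4, 3, 1, 1, 1]
Keep top 6: [9, 9, 7, 7, 6, 6]
Tail entries: [6, 5, 4, 3, 1, 1, 1]
L1 error = sum of tail = 21.

21


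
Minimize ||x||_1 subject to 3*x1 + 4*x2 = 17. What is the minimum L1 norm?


Axis intercepts:
  x1 = 17/3, x2 = 0: L1 = 17/3
  x1 = 0, x2 = 17/4: L1 = 17/4
x* = (0, 17/4)
||x*||_1 = 17/4.

17/4


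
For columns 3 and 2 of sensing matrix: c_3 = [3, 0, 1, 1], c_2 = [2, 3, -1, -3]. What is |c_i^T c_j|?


Inner product: 3*2 + 0*3 + 1*-1 + 1*-3
Products: [6, 0, -1, -3]
Sum = 2.
|dot| = 2.

2


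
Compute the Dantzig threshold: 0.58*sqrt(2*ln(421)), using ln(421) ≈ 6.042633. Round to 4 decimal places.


ln(421) ≈ 6.042633.
2*ln(n) ≈ 12.085266.
sqrt(2*ln(n)) ≈ sqrt(12.085266) ≈ 3.476387.
threshold ≈ 0.58*3.476387 = 2.01630446 ≈ 2.0163.

2.0163


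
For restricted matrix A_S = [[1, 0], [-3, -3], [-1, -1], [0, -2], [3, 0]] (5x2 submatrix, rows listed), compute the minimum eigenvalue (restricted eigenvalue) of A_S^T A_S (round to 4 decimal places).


A_S^T A_S = [[20, 10], [10, 14]].
trace = 34.
det = 180.
disc = trace^2 - 4*det = 1156 - 4*180 = 436.
sqrt(436) ≈ 20.880613.
lam_min = (34 - sqrt(436))/2 ≈ (34 - 20.880613)/2 = 6.5596935 ≈ 6.5597.

6.5597


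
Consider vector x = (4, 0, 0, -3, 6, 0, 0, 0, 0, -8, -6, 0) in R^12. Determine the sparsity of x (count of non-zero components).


Non-zero positions: [0, 3, 4, 9, 10].
Sparsity = 5.

5


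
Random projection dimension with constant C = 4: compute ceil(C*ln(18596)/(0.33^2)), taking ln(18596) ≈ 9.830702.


ln(18596) ≈ 9.830702.
eps^2 = 0.33^2 = 0.1089.
C*ln(N)/eps^2 ≈ 4*9.830702/0.1089 ≈ 361.091.
m = ceil(361.091) = 362.

362


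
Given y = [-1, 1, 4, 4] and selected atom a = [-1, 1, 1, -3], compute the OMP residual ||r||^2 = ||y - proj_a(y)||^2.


a^T a = 12.
a^T y = -6.
coeff = -6/12 = -1/2.
||r||^2 = 31.

31


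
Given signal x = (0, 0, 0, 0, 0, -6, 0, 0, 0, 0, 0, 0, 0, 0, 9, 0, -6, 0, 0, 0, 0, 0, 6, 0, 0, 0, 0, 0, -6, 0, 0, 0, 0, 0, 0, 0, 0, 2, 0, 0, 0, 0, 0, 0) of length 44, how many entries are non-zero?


Non-zero positions: [5, 14, 16, 22, 28, 37].
Sparsity = 6.

6


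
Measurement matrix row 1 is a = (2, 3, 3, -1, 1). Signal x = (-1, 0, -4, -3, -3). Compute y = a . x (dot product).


Non-zero terms: ['2*-1', '3*-4', '-1*-3', '1*-3']
Products: [-2, -12, 3, -3]
y = sum = -14.

-14


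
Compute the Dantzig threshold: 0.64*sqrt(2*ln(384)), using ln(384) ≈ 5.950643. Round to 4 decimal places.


ln(384) ≈ 5.950643.
2*ln(n) ≈ 11.901286.
sqrt(2*ln(n)) ≈ sqrt(11.901286) ≈ 3.449824.
threshold ≈ 0.64*3.449824 = 2.20788736 ≈ 2.2079.

2.2079


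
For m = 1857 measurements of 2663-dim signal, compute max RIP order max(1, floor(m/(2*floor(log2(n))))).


floor(log2(2663)) = 11.
2*11 = 22.
m/(2*floor(log2(n))) = 1857/22 ≈ 84.4091.
floor = 84.
k = max(1, 84) = 84.

84


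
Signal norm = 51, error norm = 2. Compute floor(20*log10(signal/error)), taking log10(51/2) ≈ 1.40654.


||x||/||e|| = 51/2.
log10(51/2) ≈ 1.40654.
20*log10(||x||/||e||) ≈ 20*1.40654 = 28.1308.
floor(28.1308) = 28.

28


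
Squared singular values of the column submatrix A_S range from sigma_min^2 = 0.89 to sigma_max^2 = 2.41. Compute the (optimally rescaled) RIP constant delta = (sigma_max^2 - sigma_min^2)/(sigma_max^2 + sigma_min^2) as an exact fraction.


lambda_max - lambda_min = 2.41 - 0.89 = 1.52.
lambda_max + lambda_min = 2.41 + 0.89 = 3.30.
delta = 1.52/3.30 = 152/330 = 76/165.

76/165


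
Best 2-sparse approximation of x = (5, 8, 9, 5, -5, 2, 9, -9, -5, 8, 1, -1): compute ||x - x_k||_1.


Sorted |x_i| descending: [9, 9, 9, 8, 8, 5, 5, 5, 5, 2, 1, 1]
Keep top 2: [9, 9]
Tail entries: [9, 8, 8, 5, 5, 5, 5, 2, 1, 1]
L1 error = sum of tail = 49.

49


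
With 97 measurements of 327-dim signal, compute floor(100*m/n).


100*m/n = 100*97/327 ≈ 29.6636.
floor = 29.

29


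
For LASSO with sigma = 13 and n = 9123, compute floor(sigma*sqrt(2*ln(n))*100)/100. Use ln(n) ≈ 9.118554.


ln(9123) ≈ 9.118554.
2*ln(n) ≈ 18.237108.
sqrt(2*ln(n)) ≈ sqrt(18.237108) ≈ 4.270493.
lambda ≈ 13*4.270493 = 55.516409.
floor(lambda*100)/100 = 55.51.

55.51


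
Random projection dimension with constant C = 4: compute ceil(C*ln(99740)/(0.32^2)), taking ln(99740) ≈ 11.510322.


ln(99740) ≈ 11.510322.
eps^2 = 0.32^2 = 0.1024.
C*ln(N)/eps^2 ≈ 4*11.510322/0.1024 ≈ 449.622.
m = ceil(449.622) = 450.

450


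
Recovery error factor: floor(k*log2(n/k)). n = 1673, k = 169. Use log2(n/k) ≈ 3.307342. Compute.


log2(n/k) = log2(1673/169) ≈ 3.307342.
k*log2(n/k) ≈ 169*3.307342 = 558.940798.
floor(558.940798) = 558.

558


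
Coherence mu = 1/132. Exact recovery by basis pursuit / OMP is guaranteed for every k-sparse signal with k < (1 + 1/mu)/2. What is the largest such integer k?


1/mu = 132.
1 + 1/mu = 133.
(1 + 1/mu)/2 = 66.5 is not an integer, so k_max = floor(66.5) = 66.

66


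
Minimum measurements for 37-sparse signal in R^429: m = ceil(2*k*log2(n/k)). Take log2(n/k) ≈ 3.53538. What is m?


log2(n/k) = log2(429/37) ≈ 3.53538.
2*k*log2(n/k) ≈ 2*37*3.53538 = 261.61812.
m = ceil(261.61812) = 262.

262


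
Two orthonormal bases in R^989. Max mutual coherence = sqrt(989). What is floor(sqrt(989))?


31^2 = 961 <= 989 < 1024 = 32^2, so 31 <= sqrt(989) < 32.
floor(sqrt(989)) = 31.

31


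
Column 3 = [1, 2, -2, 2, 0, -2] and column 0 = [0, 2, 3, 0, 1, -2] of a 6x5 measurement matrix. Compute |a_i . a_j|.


Inner product: 1*0 + 2*2 + -2*3 + 2*0 + 0*1 + -2*-2
Products: [0, 4, -6, 0, 0, 4]
Sum = 2.
|dot| = 2.

2


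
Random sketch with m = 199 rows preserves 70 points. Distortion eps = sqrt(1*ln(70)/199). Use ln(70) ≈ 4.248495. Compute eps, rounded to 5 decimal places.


ln(70) ≈ 4.248495.
1*ln(N)/m ≈ 1*4.248495/199 ≈ 0.02134922.
eps = sqrt(0.02134922) ≈ 0.1461137 ≈ 0.14611.

0.14611


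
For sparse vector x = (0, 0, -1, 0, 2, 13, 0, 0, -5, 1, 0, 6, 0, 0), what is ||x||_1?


Non-zero entries: [(2, -1), (4, 2), (5, 13), (8, -5), (9, 1), (11, 6)]
Absolute values: [1, 2, 13, 5, 1, 6]
||x||_1 = sum = 28.

28


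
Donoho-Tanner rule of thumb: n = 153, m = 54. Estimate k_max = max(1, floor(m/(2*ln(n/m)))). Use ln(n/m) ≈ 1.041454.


n/m = 153/54 = 17/6.
ln(n/m) ≈ 1.041454.
2*ln(n/m) ≈ 2.082908.
m/(2*ln(n/m)) ≈ 54/2.082908 ≈ 25.9253.
floor = 25.
k_max = max(1, 25) = 25.

25


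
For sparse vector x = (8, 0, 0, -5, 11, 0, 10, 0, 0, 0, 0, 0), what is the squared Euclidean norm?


Non-zero entries: [(0, 8), (3, -5), (4, 11), (6, 10)]
Squares: [64, 25, 121, 100]
||x||_2^2 = sum = 310.

310


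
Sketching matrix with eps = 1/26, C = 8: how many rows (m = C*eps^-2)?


1/eps = 26.
(1/eps)^2 = 676.
m = 8*676 = 5408.

5408


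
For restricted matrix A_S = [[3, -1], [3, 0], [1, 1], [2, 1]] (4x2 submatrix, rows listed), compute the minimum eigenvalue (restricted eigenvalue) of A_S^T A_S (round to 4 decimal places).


A_S^T A_S = [[23, 0], [0, 3]].
trace = 26.
det = 69.
disc = trace^2 - 4*det = 676 - 4*69 = 400.
sqrt(400) = 20.
lam_min = (26 - 20)/2 = 3 = 3.0000.

3.0000


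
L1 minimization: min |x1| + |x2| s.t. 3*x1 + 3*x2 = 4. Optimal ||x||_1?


Axis intercepts:
  x1 = 4/3, x2 = 0: L1 = 4/3
  x1 = 0, x2 = 4/3: L1 = 4/3
x* = (4/3, 0)
||x*||_1 = 4/3.

4/3


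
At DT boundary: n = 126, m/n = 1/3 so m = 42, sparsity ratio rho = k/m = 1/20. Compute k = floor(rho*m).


m = 1/3*126 = 42.
rho = 1/20.
rho*m = 1/20*42 = 2.1.
k = floor(2.1) = 2.

2


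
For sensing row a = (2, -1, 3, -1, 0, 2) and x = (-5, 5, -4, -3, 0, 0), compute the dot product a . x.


Non-zero terms: ['2*-5', '-1*5', '3*-4', '-1*-3']
Products: [-10, -5, -12, 3]
y = sum = -24.

-24


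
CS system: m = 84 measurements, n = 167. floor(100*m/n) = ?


100*m/n = 100*84/167 ≈ 50.2994.
floor = 50.

50


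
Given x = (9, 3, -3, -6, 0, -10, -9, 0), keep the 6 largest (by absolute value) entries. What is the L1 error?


Sorted |x_i| descending: [10, 9, 9, 6, 3, 3, 0, 0]
Keep top 6: [10, 9, 9, 6, 3, 3]
Tail entries: [0, 0]
L1 error = sum of tail = 0.

0


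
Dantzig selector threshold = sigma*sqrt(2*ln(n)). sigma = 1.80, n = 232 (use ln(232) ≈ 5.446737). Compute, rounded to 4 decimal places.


ln(232) ≈ 5.446737.
2*ln(n) ≈ 10.893474.
sqrt(2*ln(n)) ≈ sqrt(10.893474) ≈ 3.300526.
threshold ≈ 1.80*3.300526 = 5.9409468 ≈ 5.9409.

5.9409


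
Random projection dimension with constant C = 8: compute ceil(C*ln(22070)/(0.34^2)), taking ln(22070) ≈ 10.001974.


ln(22070) ≈ 10.001974.
eps^2 = 0.34^2 = 0.1156.
C*ln(N)/eps^2 ≈ 8*10.001974/0.1156 ≈ 692.1781.
m = ceil(692.1781) = 693.

693


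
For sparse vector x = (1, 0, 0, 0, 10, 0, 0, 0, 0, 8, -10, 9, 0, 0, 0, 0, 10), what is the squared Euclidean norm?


Non-zero entries: [(0, 1), (4, 10), (9, 8), (10, -10), (11, 9), (16, 10)]
Squares: [1, 100, 64, 100, 81, 100]
||x||_2^2 = sum = 446.

446


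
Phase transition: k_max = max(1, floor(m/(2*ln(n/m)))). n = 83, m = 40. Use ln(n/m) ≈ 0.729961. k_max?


n/m = 83/40.
ln(n/m) ≈ 0.729961.
2*ln(n/m) ≈ 1.459922.
m/(2*ln(n/m)) ≈ 40/1.459922 ≈ 27.3987.
floor = 27.
k_max = max(1, 27) = 27.

27


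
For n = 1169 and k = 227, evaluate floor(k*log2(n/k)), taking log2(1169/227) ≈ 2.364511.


log2(n/k) = log2(1169/227) ≈ 2.364511.
k*log2(n/k) ≈ 227*2.364511 = 536.743997.
floor(536.743997) = 536.

536


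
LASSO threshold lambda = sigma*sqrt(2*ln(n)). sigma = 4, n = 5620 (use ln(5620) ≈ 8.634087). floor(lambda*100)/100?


ln(5620) ≈ 8.634087.
2*ln(n) ≈ 17.268174.
sqrt(2*ln(n)) ≈ sqrt(17.268174) ≈ 4.155499.
lambda ≈ 4*4.155499 = 16.621996.
floor(lambda*100)/100 = 16.62.

16.62


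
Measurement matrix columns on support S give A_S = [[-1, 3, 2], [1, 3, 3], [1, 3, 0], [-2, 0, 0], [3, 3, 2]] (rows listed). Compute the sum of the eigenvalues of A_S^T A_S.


Sum of eigenvalues of A_S^T A_S = trace(A_S^T A_S) = sum of squared column norms of A_S.
A_S^T A_S diagonal: [16, 36, 17].
trace = 16 + 36 + 17 = 69.

69


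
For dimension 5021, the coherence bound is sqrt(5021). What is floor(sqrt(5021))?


70^2 = 4900 <= 5021 < 5041 = 71^2, so 70 <= sqrt(5021) < 71.
floor(sqrt(5021)) = 70.

70


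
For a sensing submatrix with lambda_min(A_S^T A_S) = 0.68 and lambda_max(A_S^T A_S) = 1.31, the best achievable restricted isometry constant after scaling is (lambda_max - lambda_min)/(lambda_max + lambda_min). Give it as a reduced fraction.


lambda_max - lambda_min = 1.31 - 0.68 = 0.63.
lambda_max + lambda_min = 1.31 + 0.68 = 1.99.
delta = 0.63/1.99 = 63/199.

63/199


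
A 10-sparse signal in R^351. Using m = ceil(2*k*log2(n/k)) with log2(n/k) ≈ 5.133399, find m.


log2(n/k) = log2(351/10) ≈ 5.133399.
2*k*log2(n/k) ≈ 2*10*5.133399 = 102.66798.
m = ceil(102.66798) = 103.

103


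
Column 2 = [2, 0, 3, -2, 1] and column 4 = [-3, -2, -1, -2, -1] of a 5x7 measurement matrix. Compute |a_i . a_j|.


Inner product: 2*-3 + 0*-2 + 3*-1 + -2*-2 + 1*-1
Products: [-6, 0, -3, 4, -1]
Sum = -6.
|dot| = 6.

6


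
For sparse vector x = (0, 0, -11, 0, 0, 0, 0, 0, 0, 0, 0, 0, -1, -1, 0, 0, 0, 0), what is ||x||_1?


Non-zero entries: [(2, -11), (12, -1), (13, -1)]
Absolute values: [11, 1, 1]
||x||_1 = sum = 13.

13


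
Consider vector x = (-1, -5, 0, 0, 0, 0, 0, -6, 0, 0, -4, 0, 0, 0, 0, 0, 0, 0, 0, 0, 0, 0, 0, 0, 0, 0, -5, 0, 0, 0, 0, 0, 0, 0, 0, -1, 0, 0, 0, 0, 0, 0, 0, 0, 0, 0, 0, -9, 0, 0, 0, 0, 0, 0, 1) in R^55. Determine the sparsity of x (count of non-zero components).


Non-zero positions: [0, 1, 7, 10, 26, 35, 47, 54].
Sparsity = 8.

8


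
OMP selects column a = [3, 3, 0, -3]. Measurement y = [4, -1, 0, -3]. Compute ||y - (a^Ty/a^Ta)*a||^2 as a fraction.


a^T a = 27.
a^T y = 18.
coeff = 18/27 = 2/3.
||r||^2 = 14.

14


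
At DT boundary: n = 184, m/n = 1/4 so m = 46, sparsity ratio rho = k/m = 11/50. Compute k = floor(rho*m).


m = 1/4*184 = 46.
rho = 11/50.
rho*m = 11/50*46 = 10.12.
k = floor(10.12) = 10.

10


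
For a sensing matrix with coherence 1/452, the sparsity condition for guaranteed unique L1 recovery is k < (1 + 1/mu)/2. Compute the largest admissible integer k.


1/mu = 452.
1 + 1/mu = 453.
(1 + 1/mu)/2 = 226.5 is not an integer, so k_max = floor(226.5) = 226.

226


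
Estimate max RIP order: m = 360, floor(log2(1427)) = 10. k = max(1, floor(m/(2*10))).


floor(log2(1427)) = 10.
2*10 = 20.
m/(2*floor(log2(n))) = 360/20 ≈ 18.0.
floor = 18.
k = max(1, 18) = 18.

18


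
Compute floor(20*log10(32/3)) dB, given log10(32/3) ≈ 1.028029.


||x||/||e|| = 32/3.
log10(32/3) ≈ 1.028029.
20*log10(||x||/||e||) ≈ 20*1.028029 = 20.56058.
floor(20.56058) = 20.

20


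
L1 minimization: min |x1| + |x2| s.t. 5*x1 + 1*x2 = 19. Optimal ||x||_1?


Axis intercepts:
  x1 = 19/5, x2 = 0: L1 = 19/5
  x1 = 0, x2 = 19: L1 = 19
x* = (19/5, 0)
||x*||_1 = 19/5.

19/5


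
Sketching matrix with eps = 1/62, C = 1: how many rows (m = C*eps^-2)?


1/eps = 62.
(1/eps)^2 = 3844.
m = 1*3844 = 3844.

3844


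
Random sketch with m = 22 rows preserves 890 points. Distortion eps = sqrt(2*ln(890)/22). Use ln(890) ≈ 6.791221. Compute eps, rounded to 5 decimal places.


ln(890) ≈ 6.791221.
2*ln(N)/m ≈ 2*6.791221/22 ≈ 0.61738373.
eps = sqrt(0.61738373) ≈ 0.7857377 ≈ 0.78574.

0.78574


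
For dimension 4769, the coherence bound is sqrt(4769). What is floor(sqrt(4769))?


69^2 = 4761 <= 4769 < 4900 = 70^2, so 69 <= sqrt(4769) < 70.
floor(sqrt(4769)) = 69.

69


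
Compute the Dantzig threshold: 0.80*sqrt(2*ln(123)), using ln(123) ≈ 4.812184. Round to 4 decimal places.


ln(123) ≈ 4.812184.
2*ln(n) ≈ 9.624368.
sqrt(2*ln(n)) ≈ sqrt(9.624368) ≈ 3.102317.
threshold ≈ 0.80*3.102317 = 2.4818536 ≈ 2.4819.

2.4819


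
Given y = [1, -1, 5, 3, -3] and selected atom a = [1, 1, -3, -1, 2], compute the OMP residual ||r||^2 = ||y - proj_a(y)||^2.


a^T a = 16.
a^T y = -24.
coeff = -24/16 = -3/2.
||r||^2 = 9.

9


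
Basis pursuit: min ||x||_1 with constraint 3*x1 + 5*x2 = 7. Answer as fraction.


Axis intercepts:
  x1 = 7/3, x2 = 0: L1 = 7/3
  x1 = 0, x2 = 7/5: L1 = 7/5
x* = (0, 7/5)
||x*||_1 = 7/5.

7/5


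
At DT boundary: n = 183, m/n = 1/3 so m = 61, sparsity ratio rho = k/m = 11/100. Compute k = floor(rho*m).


m = 1/3*183 = 61.
rho = 11/100.
rho*m = 11/100*61 = 6.71.
k = floor(6.71) = 6.

6


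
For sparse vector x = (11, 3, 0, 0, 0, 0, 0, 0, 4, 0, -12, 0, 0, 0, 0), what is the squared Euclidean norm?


Non-zero entries: [(0, 11), (1, 3), (8, 4), (10, -12)]
Squares: [121, 9, 16, 144]
||x||_2^2 = sum = 290.

290


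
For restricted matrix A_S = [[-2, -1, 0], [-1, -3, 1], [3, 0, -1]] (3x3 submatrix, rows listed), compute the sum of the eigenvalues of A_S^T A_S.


Sum of eigenvalues of A_S^T A_S = trace(A_S^T A_S) = sum of squared column norms of A_S.
A_S^T A_S diagonal: [14, 10, 2].
trace = 14 + 10 + 2 = 26.

26


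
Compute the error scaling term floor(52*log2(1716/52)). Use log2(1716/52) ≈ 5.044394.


log2(n/k) = log2(1716/52) ≈ 5.044394.
k*log2(n/k) ≈ 52*5.044394 = 262.308488.
floor(262.308488) = 262.

262


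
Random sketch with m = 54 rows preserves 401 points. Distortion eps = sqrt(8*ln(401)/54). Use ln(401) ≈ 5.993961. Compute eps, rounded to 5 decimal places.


ln(401) ≈ 5.993961.
8*ln(N)/m ≈ 8*5.993961/54 ≈ 0.88799422.
eps = sqrt(0.88799422) ≈ 0.9423345 ≈ 0.94233.

0.94233


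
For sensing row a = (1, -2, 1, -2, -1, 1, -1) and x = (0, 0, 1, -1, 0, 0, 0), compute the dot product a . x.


Non-zero terms: ['1*1', '-2*-1']
Products: [1, 2]
y = sum = 3.

3


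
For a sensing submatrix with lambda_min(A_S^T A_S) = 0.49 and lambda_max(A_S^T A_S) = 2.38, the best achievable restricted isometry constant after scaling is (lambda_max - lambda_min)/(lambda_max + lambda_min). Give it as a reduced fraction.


lambda_max - lambda_min = 2.38 - 0.49 = 1.89.
lambda_max + lambda_min = 2.38 + 0.49 = 2.87.
delta = 1.89/2.87 = 189/287 = 27/41.

27/41


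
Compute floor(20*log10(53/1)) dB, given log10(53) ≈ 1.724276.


||x||/||e|| = 53/1 = 53.
log10(53) ≈ 1.724276.
20*log10(||x||/||e||) ≈ 20*1.724276 = 34.48552.
floor(34.48552) = 34.

34


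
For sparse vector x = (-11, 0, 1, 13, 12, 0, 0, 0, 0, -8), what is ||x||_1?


Non-zero entries: [(0, -11), (2, 1), (3, 13), (4, 12), (9, -8)]
Absolute values: [11, 1, 13, 12, 8]
||x||_1 = sum = 45.

45


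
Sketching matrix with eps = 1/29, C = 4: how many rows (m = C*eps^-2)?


1/eps = 29.
(1/eps)^2 = 841.
m = 4*841 = 3364.

3364


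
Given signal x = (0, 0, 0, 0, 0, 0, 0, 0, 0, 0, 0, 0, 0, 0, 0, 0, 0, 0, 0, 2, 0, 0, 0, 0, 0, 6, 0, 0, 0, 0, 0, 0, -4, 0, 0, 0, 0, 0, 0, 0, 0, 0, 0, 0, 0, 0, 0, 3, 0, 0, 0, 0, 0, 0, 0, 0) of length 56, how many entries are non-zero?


Non-zero positions: [19, 25, 32, 47].
Sparsity = 4.

4


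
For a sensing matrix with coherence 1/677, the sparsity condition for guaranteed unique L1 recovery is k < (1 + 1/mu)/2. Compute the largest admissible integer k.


1/mu = 677.
1 + 1/mu = 678.
(1 + 1/mu)/2 = 339 is an integer and the inequality is strict, so k_max = 339 - 1 = 338.

338


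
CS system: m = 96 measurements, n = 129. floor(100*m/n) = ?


100*m/n = 100*96/129 ≈ 74.4186.
floor = 74.

74


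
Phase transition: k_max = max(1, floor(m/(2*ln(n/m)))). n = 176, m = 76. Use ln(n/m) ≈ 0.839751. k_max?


n/m = 176/76 = 44/19.
ln(n/m) ≈ 0.839751.
2*ln(n/m) ≈ 1.679502.
m/(2*ln(n/m)) ≈ 76/1.679502 ≈ 45.2515.
floor = 45.
k_max = max(1, 45) = 45.

45


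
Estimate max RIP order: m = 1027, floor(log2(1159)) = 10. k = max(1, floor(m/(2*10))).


floor(log2(1159)) = 10.
2*10 = 20.
m/(2*floor(log2(n))) = 1027/20 ≈ 51.35.
floor = 51.
k = max(1, 51) = 51.

51


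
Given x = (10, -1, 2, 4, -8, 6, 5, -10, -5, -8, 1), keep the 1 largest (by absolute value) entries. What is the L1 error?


Sorted |x_i| descending: [10, 10, 8, 8, 6, 5, 5, 4, 2, 1, 1]
Keep top 1: [10]
Tail entries: [10, 8, 8, 6, 5, 5, 4, 2, 1, 1]
L1 error = sum of tail = 50.

50


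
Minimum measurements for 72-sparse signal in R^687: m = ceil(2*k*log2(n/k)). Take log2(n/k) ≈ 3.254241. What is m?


log2(n/k) = log2(687/72) ≈ 3.254241.
2*k*log2(n/k) ≈ 2*72*3.254241 = 468.610704.
m = ceil(468.610704) = 469.

469


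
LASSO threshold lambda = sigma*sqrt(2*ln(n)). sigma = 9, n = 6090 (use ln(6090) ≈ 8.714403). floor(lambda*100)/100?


ln(6090) ≈ 8.714403.
2*ln(n) ≈ 17.428806.
sqrt(2*ln(n)) ≈ sqrt(17.428806) ≈ 4.174782.
lambda ≈ 9*4.174782 = 37.573038.
floor(lambda*100)/100 = 37.57.

37.57


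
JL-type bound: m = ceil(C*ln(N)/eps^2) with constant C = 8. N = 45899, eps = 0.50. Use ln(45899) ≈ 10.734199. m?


ln(45899) ≈ 10.734199.
eps^2 = 0.50^2 = 0.25.
C*ln(N)/eps^2 ≈ 8*10.734199/0.25 ≈ 343.4944.
m = ceil(343.4944) = 344.

344


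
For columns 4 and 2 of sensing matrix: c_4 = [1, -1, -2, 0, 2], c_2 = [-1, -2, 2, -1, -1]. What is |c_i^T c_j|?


Inner product: 1*-1 + -1*-2 + -2*2 + 0*-1 + 2*-1
Products: [-1, 2, -4, 0, -2]
Sum = -5.
|dot| = 5.

5


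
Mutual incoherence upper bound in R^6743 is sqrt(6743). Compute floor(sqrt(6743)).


82^2 = 6724 <= 6743 < 6889 = 83^2, so 82 <= sqrt(6743) < 83.
floor(sqrt(6743)) = 82.

82


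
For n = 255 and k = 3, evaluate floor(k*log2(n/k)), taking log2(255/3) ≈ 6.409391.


log2(n/k) = log2(255/3) ≈ 6.409391.
k*log2(n/k) ≈ 3*6.409391 = 19.228173.
floor(19.228173) = 19.

19


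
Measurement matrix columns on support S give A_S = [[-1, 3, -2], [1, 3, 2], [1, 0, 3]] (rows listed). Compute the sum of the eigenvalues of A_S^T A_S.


Sum of eigenvalues of A_S^T A_S = trace(A_S^T A_S) = sum of squared column norms of A_S.
A_S^T A_S diagonal: [3, 18, 17].
trace = 3 + 18 + 17 = 38.

38


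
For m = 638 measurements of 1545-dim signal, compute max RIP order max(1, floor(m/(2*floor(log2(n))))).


floor(log2(1545)) = 10.
2*10 = 20.
m/(2*floor(log2(n))) = 638/20 ≈ 31.9.
floor = 31.
k = max(1, 31) = 31.

31


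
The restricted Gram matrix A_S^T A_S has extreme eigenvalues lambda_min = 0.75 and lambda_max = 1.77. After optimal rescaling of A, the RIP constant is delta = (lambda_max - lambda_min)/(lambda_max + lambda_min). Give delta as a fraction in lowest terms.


lambda_max - lambda_min = 1.77 - 0.75 = 1.02.
lambda_max + lambda_min = 1.77 + 0.75 = 2.52.
delta = 1.02/2.52 = 102/252 = 17/42.

17/42


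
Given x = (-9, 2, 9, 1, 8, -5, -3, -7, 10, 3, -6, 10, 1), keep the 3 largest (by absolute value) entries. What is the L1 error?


Sorted |x_i| descending: [10, 10, 9, 9, 8, 7, 6, 5, 3, 3, 2, 1, 1]
Keep top 3: [10, 10, 9]
Tail entries: [9, 8, 7, 6, 5, 3, 3, 2, 1, 1]
L1 error = sum of tail = 45.

45


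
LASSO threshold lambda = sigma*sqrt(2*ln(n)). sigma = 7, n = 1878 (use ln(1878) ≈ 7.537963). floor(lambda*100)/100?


ln(1878) ≈ 7.537963.
2*ln(n) ≈ 15.075926.
sqrt(2*ln(n)) ≈ sqrt(15.075926) ≈ 3.882773.
lambda ≈ 7*3.882773 = 27.179411.
floor(lambda*100)/100 = 27.17.

27.17


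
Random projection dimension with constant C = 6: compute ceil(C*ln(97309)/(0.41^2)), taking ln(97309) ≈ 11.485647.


ln(97309) ≈ 11.485647.
eps^2 = 0.41^2 = 0.1681.
C*ln(N)/eps^2 ≈ 6*11.485647/0.1681 ≈ 409.9577.
m = ceil(409.9577) = 410.

410


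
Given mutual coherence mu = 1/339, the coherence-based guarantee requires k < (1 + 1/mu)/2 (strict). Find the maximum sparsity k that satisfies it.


1/mu = 339.
1 + 1/mu = 340.
(1 + 1/mu)/2 = 170 is an integer and the inequality is strict, so k_max = 170 - 1 = 169.

169


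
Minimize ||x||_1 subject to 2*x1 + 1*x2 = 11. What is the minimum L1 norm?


Axis intercepts:
  x1 = 11/2, x2 = 0: L1 = 11/2
  x1 = 0, x2 = 11: L1 = 11
x* = (11/2, 0)
||x*||_1 = 11/2.

11/2


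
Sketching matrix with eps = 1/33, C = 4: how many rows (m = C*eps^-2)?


1/eps = 33.
(1/eps)^2 = 1089.
m = 4*1089 = 4356.

4356


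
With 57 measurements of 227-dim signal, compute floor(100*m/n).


100*m/n = 100*57/227 ≈ 25.1101.
floor = 25.

25


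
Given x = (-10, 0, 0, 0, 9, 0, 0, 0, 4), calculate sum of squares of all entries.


Non-zero entries: [(0, -10), (4, 9), (8, 4)]
Squares: [100, 81, 16]
||x||_2^2 = sum = 197.

197


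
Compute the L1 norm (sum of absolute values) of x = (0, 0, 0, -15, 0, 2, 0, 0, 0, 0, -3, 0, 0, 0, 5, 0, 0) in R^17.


Non-zero entries: [(3, -15), (5, 2), (10, -3), (14, 5)]
Absolute values: [15, 2, 3, 5]
||x||_1 = sum = 25.

25


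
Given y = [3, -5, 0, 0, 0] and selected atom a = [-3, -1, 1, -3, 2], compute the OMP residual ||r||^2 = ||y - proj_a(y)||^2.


a^T a = 24.
a^T y = -4.
coeff = -4/24 = -1/6.
||r||^2 = 100/3.

100/3


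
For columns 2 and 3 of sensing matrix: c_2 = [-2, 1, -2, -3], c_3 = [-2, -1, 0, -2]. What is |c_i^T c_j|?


Inner product: -2*-2 + 1*-1 + -2*0 + -3*-2
Products: [4, -1, 0, 6]
Sum = 9.
|dot| = 9.

9


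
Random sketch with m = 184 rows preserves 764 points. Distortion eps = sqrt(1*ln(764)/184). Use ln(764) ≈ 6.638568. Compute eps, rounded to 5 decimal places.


ln(764) ≈ 6.638568.
1*ln(N)/m ≈ 1*6.638568/184 ≈ 0.03607917.
eps = sqrt(0.03607917) ≈ 0.1899452 ≈ 0.18995.

0.18995


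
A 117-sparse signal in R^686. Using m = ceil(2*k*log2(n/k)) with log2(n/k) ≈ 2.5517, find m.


log2(n/k) = log2(686/117) ≈ 2.5517.
2*k*log2(n/k) ≈ 2*117*2.5517 = 597.0978.
m = ceil(597.0978) = 598.

598


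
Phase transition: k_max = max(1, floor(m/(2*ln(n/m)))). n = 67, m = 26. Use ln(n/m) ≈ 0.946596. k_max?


n/m = 67/26.
ln(n/m) ≈ 0.946596.
2*ln(n/m) ≈ 1.893192.
m/(2*ln(n/m)) ≈ 26/1.893192 ≈ 13.7334.
floor = 13.
k_max = max(1, 13) = 13.

13


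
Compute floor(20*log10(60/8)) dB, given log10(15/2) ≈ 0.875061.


||x||/||e|| = 60/8 = 15/2.
log10(15/2) ≈ 0.875061.
20*log10(||x||/||e||) ≈ 20*0.875061 = 17.50122.
floor(17.50122) = 17.

17


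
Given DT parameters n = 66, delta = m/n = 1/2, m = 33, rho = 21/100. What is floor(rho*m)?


m = 1/2*66 = 33.
rho = 21/100.
rho*m = 21/100*33 = 6.93.
k = floor(6.93) = 6.

6


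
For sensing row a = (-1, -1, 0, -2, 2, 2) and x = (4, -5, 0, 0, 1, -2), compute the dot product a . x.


Non-zero terms: ['-1*4', '-1*-5', '2*1', '2*-2']
Products: [-4, 5, 2, -4]
y = sum = -1.

-1


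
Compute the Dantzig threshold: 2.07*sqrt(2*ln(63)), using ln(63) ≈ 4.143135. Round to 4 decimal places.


ln(63) ≈ 4.143135.
2*ln(n) ≈ 8.28627.
sqrt(2*ln(n)) ≈ sqrt(8.28627) ≈ 2.878588.
threshold ≈ 2.07*2.878588 = 5.95867716 ≈ 5.9587.

5.9587


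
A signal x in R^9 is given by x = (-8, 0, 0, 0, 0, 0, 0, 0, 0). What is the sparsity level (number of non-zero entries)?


Non-zero positions: [0].
Sparsity = 1.

1


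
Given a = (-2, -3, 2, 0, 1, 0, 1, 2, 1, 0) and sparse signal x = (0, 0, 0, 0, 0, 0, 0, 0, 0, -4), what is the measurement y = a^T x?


Non-zero terms: ['0*-4']
Products: [0]
y = sum = 0.

0


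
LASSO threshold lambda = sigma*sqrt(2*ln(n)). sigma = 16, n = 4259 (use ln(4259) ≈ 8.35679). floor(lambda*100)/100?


ln(4259) ≈ 8.35679.
2*ln(n) ≈ 16.71358.
sqrt(2*ln(n)) ≈ sqrt(16.71358) ≈ 4.088225.
lambda ≈ 16*4.088225 = 65.4116.
floor(lambda*100)/100 = 65.41.

65.41


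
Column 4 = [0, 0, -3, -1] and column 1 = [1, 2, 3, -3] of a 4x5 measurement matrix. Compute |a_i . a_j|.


Inner product: 0*1 + 0*2 + -3*3 + -1*-3
Products: [0, 0, -9, 3]
Sum = -6.
|dot| = 6.

6


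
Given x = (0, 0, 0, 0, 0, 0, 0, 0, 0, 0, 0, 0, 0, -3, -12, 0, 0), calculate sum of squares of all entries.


Non-zero entries: [(13, -3), (14, -12)]
Squares: [9, 144]
||x||_2^2 = sum = 153.

153


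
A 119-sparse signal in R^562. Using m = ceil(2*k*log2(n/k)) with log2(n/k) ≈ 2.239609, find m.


log2(n/k) = log2(562/119) ≈ 2.239609.
2*k*log2(n/k) ≈ 2*119*2.239609 = 533.026942.
m = ceil(533.026942) = 534.

534


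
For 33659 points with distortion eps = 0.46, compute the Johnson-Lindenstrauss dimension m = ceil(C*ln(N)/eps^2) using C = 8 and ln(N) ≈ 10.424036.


ln(33659) ≈ 10.424036.
eps^2 = 0.46^2 = 0.2116.
C*ln(N)/eps^2 ≈ 8*10.424036/0.2116 ≈ 394.1034.
m = ceil(394.1034) = 395.

395


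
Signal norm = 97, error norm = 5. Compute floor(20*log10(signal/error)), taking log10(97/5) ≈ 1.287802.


||x||/||e|| = 97/5.
log10(97/5) ≈ 1.287802.
20*log10(||x||/||e||) ≈ 20*1.287802 = 25.75604.
floor(25.75604) = 25.

25


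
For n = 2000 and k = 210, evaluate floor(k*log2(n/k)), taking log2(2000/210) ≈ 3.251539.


log2(n/k) = log2(2000/210) ≈ 3.251539.
k*log2(n/k) ≈ 210*3.251539 = 682.82319.
floor(682.82319) = 682.

682


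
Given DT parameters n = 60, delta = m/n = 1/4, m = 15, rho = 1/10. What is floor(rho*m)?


m = 1/4*60 = 15.
rho = 1/10.
rho*m = 1/10*15 = 1.5.
k = floor(1.5) = 1.

1


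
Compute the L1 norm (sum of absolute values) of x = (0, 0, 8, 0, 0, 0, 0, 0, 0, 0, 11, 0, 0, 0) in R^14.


Non-zero entries: [(2, 8), (10, 11)]
Absolute values: [8, 11]
||x||_1 = sum = 19.

19


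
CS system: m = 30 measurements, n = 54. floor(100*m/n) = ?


100*m/n = 100*30/54 ≈ 55.5556.
floor = 55.

55


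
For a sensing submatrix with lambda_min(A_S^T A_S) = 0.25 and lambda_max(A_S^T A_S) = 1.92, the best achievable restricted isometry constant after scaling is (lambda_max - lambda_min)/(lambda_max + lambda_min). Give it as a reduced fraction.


lambda_max - lambda_min = 1.92 - 0.25 = 1.67.
lambda_max + lambda_min = 1.92 + 0.25 = 2.17.
delta = 1.67/2.17 = 167/217.

167/217


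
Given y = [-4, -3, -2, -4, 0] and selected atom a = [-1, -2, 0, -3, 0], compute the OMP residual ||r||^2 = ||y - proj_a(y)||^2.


a^T a = 14.
a^T y = 22.
coeff = 22/14 = 11/7.
||r||^2 = 73/7.

73/7


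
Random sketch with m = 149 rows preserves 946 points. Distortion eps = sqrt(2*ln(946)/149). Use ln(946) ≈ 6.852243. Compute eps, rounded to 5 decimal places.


ln(946) ≈ 6.852243.
2*ln(N)/m ≈ 2*6.852243/149 ≈ 0.09197642.
eps = sqrt(0.09197642) ≈ 0.3032761 ≈ 0.30328.

0.30328


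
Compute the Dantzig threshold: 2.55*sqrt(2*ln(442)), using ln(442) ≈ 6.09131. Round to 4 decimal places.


ln(442) ≈ 6.09131.
2*ln(n) ≈ 12.18262.
sqrt(2*ln(n)) ≈ sqrt(12.18262) ≈ 3.490361.
threshold ≈ 2.55*3.490361 = 8.90042055 ≈ 8.9004.

8.9004


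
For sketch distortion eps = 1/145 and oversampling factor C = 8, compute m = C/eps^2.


1/eps = 145.
(1/eps)^2 = 21025.
m = 8*21025 = 168200.

168200


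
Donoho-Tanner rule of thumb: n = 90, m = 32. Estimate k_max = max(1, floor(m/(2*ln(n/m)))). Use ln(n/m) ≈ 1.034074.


n/m = 90/32 = 45/16.
ln(n/m) ≈ 1.034074.
2*ln(n/m) ≈ 2.068148.
m/(2*ln(n/m)) ≈ 32/2.068148 ≈ 15.4728.
floor = 15.
k_max = max(1, 15) = 15.

15
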